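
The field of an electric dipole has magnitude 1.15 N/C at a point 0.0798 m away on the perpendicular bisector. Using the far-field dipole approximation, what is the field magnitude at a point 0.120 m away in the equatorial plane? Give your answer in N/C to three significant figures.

E ≈ 0.338 N/C

Dipole fields scale as 1/r³ in the far field; the geometry is the same at both points.
E₂ = E₁ · (r₁/r₂)³ = 1.15 · (0.0798/0.120)³.
(r₁/r₂)³ = (0.665)³ = 0.2941.
E₂ ≈ 0.3382 N/C.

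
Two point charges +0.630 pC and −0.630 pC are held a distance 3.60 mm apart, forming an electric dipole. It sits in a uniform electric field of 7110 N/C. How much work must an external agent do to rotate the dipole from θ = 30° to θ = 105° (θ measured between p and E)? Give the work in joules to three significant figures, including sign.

W ≈ 1.81×10⁻¹¹ J

Dipole moment p = qd = (6.30×10⁻¹³ C)(0.00360 m) = 2.268×10⁻¹⁵ C·m.
W_ext = ΔU = U(θ₂) − U(θ₁) = −pE cosθ₂ − (−pE cosθ₁) = pE(cosθ₁ − cosθ₂).
W = (2.268×10⁻¹⁵)(7110)·(cos30° − cos105°) = (1.613×10⁻¹¹)·(+1.1248) = 1.814×10⁻¹¹ J.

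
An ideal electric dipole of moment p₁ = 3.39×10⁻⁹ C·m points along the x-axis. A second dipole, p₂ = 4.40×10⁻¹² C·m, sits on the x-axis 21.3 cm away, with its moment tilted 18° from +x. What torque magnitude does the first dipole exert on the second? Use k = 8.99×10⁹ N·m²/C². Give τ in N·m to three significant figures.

τ ≈ 8.58×10⁻⁹ N·m

The second dipole sits on the axis of the first, so the field there is axial: E₁ = 2kp₁/r³ along +x.
E₁ = 2(8.99×10⁹)(3.39×10⁻⁹)/(0.213)³ = 6307 N/C.
Torque on the second dipole: τ = p₂ E₁ sinθ.
τ = (4.40×10⁻¹²)(6307)·sin18° = 8.576×10⁻⁹ N·m.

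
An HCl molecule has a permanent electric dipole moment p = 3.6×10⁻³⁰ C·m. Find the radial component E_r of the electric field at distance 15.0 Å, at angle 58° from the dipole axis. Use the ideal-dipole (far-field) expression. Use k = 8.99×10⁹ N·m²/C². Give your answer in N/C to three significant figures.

For a dipole, E_r = (2kp cosθ)/r³.
kp/r³ = (8.99×10⁹)(3.60×10⁻³⁰)/(1.50×10⁻⁹)³ = 9.589×10⁶ N/C.
E_r = 2·9.589×10⁶·cos58° = 1.016×10⁷ N/C.

E_r ≈ 1.02×10⁷ N/C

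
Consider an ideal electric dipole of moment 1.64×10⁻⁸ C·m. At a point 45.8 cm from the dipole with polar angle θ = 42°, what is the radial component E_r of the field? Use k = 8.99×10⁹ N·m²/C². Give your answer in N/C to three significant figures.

For a dipole, E_r = (2kp cosθ)/r³.
kp/r³ = (8.99×10⁹)(1.64×10⁻⁸)/(0.458)³ = 1535 N/C.
E_r = 2·1535·cos42° = 2281 N/C.

E_r ≈ 2280 N/C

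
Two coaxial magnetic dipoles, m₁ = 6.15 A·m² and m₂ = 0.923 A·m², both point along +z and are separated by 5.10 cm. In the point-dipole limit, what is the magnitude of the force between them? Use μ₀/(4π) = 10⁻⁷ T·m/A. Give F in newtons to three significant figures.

F ≈ 0.503 N

On-axis B of dipole 1: B = (μ₀/4π)·2m₁/r³. Force on dipole 2: F = m₂·dB/dr.
dB/dr = −(μ₀/4π)·6m₁/r⁴, so |F| = (μ₀/4π)·6m₁m₂/r⁴.
F = 6(10⁻⁷)(6.15)(0.923)/(0.0510)⁴ = 0.5034 N.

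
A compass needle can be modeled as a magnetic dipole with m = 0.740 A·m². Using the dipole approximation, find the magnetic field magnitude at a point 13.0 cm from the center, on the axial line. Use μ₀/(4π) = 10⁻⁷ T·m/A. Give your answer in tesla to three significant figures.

On axis B = (μ₀/4π)·2m/r³.
B = 2·(10⁻⁷)·(0.740) / (0.130)³ = 6.736×10⁻⁵ T.

B ≈ 6.74×10⁻⁵ T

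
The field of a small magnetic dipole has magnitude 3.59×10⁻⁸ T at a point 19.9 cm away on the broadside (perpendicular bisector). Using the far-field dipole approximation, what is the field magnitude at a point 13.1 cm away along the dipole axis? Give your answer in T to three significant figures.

Dipole fields scale as 1/r³ in the far field.
The axial field is twice the equatorial field at the same r, so the geometry factor is 2/1.
B₂ = B₁ · (2/1) · (r₁/r₂)³ = 3.59×10⁻⁸ · 2 · (19.9/13.1)³.
(r₁/r₂)³ = (1.519)³ = 3.505.
B₂ ≈ 2.517×10⁻⁷ T.

B ≈ 2.52×10⁻⁷ T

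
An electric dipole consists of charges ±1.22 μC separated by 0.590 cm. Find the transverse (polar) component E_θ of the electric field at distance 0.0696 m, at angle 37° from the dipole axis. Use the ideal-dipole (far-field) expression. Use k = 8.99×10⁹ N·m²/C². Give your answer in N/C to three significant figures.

E_θ ≈ 1.16×10⁵ N/C

Dipole moment p = qd = (1.22×10⁻⁶ C)(0.00590 m) = 7.198×10⁻⁹ C·m.
For a dipole, E_θ = (kp sinθ)/r³.
kp/r³ = (8.99×10⁹)(7.198×10⁻⁹)/(0.0696)³ = 1.919×10⁵ N/C.
E_θ = 1.919×10⁵·sin37° = 1.155×10⁵ N/C.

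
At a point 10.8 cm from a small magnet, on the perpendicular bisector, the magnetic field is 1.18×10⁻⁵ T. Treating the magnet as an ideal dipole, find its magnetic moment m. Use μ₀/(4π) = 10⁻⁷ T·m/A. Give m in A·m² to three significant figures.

m ≈ 0.149 A·m²

In the equatorial plane B = (μ₀/4π)·m/r³, so m = Br³·4π/(μ₀).
m = (1.18×10⁻⁵)·(0.108)³ / (10⁻⁷) = 0.1486 A·m².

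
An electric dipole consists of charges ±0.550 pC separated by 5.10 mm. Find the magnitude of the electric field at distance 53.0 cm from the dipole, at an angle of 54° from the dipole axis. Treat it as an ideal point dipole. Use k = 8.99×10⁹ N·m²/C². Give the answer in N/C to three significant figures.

E ≈ 2.42×10⁻⁴ N/C

Dipole moment p = qd = (5.50×10⁻¹³ C)(0.00510 m) = 2.805×10⁻¹⁵ C·m.
At angle θ the dipole field magnitude is E = (kp/r³)·√(1 + 3cos²θ).
kp/r³ = (8.99×10⁹)(2.805×10⁻¹⁵) / (0.530)³ = 1.694×10⁻⁴ N/C.
√(1 + 3cos²54°) = √(1 + 3·0.3455) = √2.0365 ≈ 1.4271.
E ≈ 1.694×10⁻⁴ × 1.427 = 2.417×10⁻⁴ N/C.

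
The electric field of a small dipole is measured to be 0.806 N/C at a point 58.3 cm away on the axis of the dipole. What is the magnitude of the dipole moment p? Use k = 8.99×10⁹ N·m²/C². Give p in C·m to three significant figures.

On axis E = 2kp/r³, so p = Er³/(2k).
p = (0.806)·(0.583)³ / (2·8.99×10⁹) = 8.883×10⁻¹² C·m.

p ≈ 8.88×10⁻¹² C·m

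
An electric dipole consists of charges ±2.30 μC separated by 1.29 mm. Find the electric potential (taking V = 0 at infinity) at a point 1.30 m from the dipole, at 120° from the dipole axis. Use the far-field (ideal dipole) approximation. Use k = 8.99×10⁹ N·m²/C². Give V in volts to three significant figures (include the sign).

V ≈ -7.89 V

Dipole moment p = qd = (2.30×10⁻⁶ C)(0.00129 m) = 2.967×10⁻⁹ C·m.
The dipole potential is V = kp cosθ / r².
V = (8.99×10⁹)(2.967×10⁻⁹)·cos120° / (1.30)² = -7.892 V.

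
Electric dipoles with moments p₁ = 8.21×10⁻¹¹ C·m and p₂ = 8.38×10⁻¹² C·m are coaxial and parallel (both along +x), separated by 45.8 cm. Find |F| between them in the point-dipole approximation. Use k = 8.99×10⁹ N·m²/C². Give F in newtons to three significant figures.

F ≈ 8.43×10⁻¹⁰ N

On-axis field of dipole 1 at distance r: E = 2kp₁/r³. Force on dipole 2 is F = p₂·dE/dr (gradient along axis).
dE/dr = −6kp₁/r⁴, so |F| = 6kp₁p₂/r⁴ (attractive for aligned moments).
F = 6(8.99×10⁹)(8.21×10⁻¹¹)(8.38×10⁻¹²)/(0.458)⁴ = 8.434×10⁻¹⁰ N.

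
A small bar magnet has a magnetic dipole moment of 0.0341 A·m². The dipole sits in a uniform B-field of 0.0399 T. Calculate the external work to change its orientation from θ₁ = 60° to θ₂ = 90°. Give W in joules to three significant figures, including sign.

W_ext = ΔU = −mB cosθ₂ + mB cosθ₁ = mB(cosθ₁ − cosθ₂).
W = (0.0341)(0.0399)·(cos60° − cos90°) = (0.001361)·(+0.5000) = 6.803×10⁻⁴ J.

W ≈ 6.80×10⁻⁴ J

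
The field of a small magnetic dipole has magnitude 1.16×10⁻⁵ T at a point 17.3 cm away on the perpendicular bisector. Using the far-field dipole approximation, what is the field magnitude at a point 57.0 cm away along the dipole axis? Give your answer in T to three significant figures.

Dipole fields scale as 1/r³ in the far field.
The axial field is twice the equatorial field at the same r, so the geometry factor is 2/1.
B₂ = B₁ · (2/1) · (r₁/r₂)³ = 1.16×10⁻⁵ · 2 · (17.3/57.0)³.
(r₁/r₂)³ = (0.3035)³ = 0.02796.
B₂ ≈ 6.486×10⁻⁷ T.

B ≈ 6.49×10⁻⁷ T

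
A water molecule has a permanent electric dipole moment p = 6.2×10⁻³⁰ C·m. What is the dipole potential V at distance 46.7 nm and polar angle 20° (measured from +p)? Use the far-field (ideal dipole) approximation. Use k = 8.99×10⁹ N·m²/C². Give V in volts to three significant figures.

The dipole potential is V = kp cosθ / r².
V = (8.99×10⁹)(6.20×10⁻³⁰)·cos20° / (4.67×10⁻⁸)² = 2.402×10⁻⁵ V.

V ≈ 2.40×10⁻⁵ V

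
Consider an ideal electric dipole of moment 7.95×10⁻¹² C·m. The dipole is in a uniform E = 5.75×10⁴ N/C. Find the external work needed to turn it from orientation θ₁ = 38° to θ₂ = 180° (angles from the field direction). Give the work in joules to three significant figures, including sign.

W ≈ 8.17×10⁻⁷ J

W_ext = ΔU = U(θ₂) − U(θ₁) = −pE cosθ₂ − (−pE cosθ₁) = pE(cosθ₁ − cosθ₂).
W = (7.95×10⁻¹²)(5.75×10⁴)·(cos38° − cos180°) = (4.571×10⁻⁷)·(+1.7880) = 8.173×10⁻⁷ J.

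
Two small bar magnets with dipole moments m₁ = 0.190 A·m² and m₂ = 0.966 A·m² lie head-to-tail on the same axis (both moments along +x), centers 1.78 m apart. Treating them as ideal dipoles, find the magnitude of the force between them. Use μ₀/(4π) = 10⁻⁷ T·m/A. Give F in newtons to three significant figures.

F ≈ 1.10×10⁻⁸ N

On-axis B of dipole 1: B = (μ₀/4π)·2m₁/r³. Force on dipole 2: F = m₂·dB/dr.
dB/dr = −(μ₀/4π)·6m₁/r⁴, so |F| = (μ₀/4π)·6m₁m₂/r⁴.
F = 6(10⁻⁷)(0.190)(0.966)/(1.78)⁴ = 1.097×10⁻⁸ N.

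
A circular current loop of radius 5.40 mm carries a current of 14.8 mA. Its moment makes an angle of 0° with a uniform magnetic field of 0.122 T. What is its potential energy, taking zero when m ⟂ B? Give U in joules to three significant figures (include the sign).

Magnetic moment m = IA = Iπa² = (0.0148)·π·(0.00540)² = 1.356×10⁻⁶ A·m².
U = −m·B = −mB cosθ.
U = −(1.356×10⁻⁶)(0.122)·cos0° = -1.654×10⁻⁷ J.

U ≈ -1.65×10⁻⁷ J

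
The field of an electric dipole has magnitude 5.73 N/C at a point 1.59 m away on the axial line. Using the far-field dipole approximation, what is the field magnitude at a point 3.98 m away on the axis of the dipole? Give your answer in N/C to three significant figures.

E ≈ 0.365 N/C

Dipole fields scale as 1/r³ in the far field; the geometry is the same at both points.
E₂ = E₁ · (r₁/r₂)³ = 5.73 · (1.59/3.98)³.
(r₁/r₂)³ = (0.3995)³ = 0.06376.
E₂ ≈ 0.3653 N/C.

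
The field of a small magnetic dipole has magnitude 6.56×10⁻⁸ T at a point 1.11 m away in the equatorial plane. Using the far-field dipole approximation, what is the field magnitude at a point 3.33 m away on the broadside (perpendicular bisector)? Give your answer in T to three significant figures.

Dipole fields scale as 1/r³ in the far field; the geometry is the same at both points.
B₂ = B₁ · (r₁/r₂)³ = 6.56×10⁻⁸ · (1.11/3.33)³.
(r₁/r₂)³ = (0.3333)³ = 0.03704.
B₂ ≈ 2.430×10⁻⁹ T.

B ≈ 2.43×10⁻⁹ T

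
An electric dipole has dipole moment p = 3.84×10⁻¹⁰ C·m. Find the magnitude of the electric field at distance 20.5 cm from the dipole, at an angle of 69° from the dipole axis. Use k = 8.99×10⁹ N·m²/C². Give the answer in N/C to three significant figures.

At angle θ the dipole field magnitude is E = (kp/r³)·√(1 + 3cos²θ).
kp/r³ = (8.99×10⁹)(3.84×10⁻¹⁰) / (0.205)³ = 400.7 N/C.
√(1 + 3cos²69°) = √(1 + 3·0.1284) = √1.3853 ≈ 1.1770.
E ≈ 400.7 × 1.177 = 471.6 N/C.

E ≈ 472 N/C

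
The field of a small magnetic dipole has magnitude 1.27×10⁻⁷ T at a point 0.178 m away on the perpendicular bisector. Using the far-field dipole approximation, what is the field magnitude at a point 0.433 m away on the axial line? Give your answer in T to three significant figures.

Dipole fields scale as 1/r³ in the far field.
The axial field is twice the equatorial field at the same r, so the geometry factor is 2/1.
B₂ = B₁ · (2/1) · (r₁/r₂)³ = 1.27×10⁻⁷ · 2 · (0.178/0.433)³.
(r₁/r₂)³ = (0.4111)³ = 0.06947.
B₂ ≈ 1.765×10⁻⁸ T.

B ≈ 1.76×10⁻⁸ T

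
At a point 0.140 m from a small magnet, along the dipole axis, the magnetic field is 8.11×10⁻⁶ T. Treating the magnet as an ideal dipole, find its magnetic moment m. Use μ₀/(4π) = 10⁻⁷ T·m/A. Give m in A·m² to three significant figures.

m ≈ 0.111 A·m²

On axis B = (μ₀/4π)·2m/r³, so m = Br³·4π/(μ₀·2).
m = (8.11×10⁻⁶)·(0.140)³ / (2·10⁻⁷) = 0.1113 A·m².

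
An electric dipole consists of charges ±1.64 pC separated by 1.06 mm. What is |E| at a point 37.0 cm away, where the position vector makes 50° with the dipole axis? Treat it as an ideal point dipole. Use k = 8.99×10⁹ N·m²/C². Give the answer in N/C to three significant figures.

Dipole moment p = qd = (1.64×10⁻¹² C)(0.00106 m) = 1.738×10⁻¹⁵ C·m.
At angle θ the dipole field magnitude is E = (kp/r³)·√(1 + 3cos²θ).
kp/r³ = (8.99×10⁹)(1.738×10⁻¹⁵) / (0.370)³ = 3.085×10⁻⁴ N/C.
√(1 + 3cos²50°) = √(1 + 3·0.4132) = √2.2395 ≈ 1.4965.
E ≈ 3.085×10⁻⁴ × 1.497 = 4.616×10⁻⁴ N/C.

E ≈ 4.62×10⁻⁴ N/C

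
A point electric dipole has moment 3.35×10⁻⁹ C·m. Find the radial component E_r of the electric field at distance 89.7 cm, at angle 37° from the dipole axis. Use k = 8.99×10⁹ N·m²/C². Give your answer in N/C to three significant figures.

E_r ≈ 66.7 N/C

For a dipole, E_r = (2kp cosθ)/r³.
kp/r³ = (8.99×10⁹)(3.35×10⁻⁹)/(0.897)³ = 41.73 N/C.
E_r = 2·41.73·cos37° = 66.65 N/C.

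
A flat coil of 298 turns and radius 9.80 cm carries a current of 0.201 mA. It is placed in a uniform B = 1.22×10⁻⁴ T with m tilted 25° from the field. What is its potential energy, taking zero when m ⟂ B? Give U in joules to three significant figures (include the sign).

m = NIA = NIπa² = 298·(2.01×10⁻⁴)·π·(0.0980)² = 0.001807 A·m².
U = −m·B = −mB cosθ.
U = −(0.001807)(1.22×10⁻⁴)·cos25° = -1.998×10⁻⁷ J.

U ≈ -2.00×10⁻⁷ J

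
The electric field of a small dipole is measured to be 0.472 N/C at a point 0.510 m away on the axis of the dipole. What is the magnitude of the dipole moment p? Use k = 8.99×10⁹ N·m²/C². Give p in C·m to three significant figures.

On axis E = 2kp/r³, so p = Er³/(2k).
p = (0.472)·(0.510)³ / (2·8.99×10⁹) = 3.482×10⁻¹² C·m.

p ≈ 3.48×10⁻¹² C·m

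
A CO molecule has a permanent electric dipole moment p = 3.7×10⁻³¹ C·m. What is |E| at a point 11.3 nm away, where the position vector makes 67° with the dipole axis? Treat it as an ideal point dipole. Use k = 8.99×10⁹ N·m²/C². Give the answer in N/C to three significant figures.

At angle θ the dipole field magnitude is E = (kp/r³)·√(1 + 3cos²θ).
kp/r³ = (8.99×10⁹)(3.70×10⁻³¹) / (1.13×10⁻⁸)³ = 2305 N/C.
√(1 + 3cos²67°) = √(1 + 3·0.1527) = √1.4580 ≈ 1.2075.
E ≈ 2305 × 1.207 = 2784 N/C.

E ≈ 2780 N/C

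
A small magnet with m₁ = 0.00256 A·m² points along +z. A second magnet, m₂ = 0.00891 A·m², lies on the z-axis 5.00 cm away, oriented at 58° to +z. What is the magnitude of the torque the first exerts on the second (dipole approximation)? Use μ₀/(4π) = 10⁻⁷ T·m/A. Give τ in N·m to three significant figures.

Dipole B is on the axis of dipole A, so B₁ there is axial: B₁ = (μ₀/4π)·2m₁/r³ along +z.
B₁ = 2(10⁻⁷)(0.00256)/(0.0500)³ = 4.096×10⁻⁶ T.
τ = m₂ B₁ sinθ.
τ = (0.00891)(4.096×10⁻⁶)·sin58° = 3.095×10⁻⁸ N·m.

τ ≈ 3.09×10⁻⁸ N·m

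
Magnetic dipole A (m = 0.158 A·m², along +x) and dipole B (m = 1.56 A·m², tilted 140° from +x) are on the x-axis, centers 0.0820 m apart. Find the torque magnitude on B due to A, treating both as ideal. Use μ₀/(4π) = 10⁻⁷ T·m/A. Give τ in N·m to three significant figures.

τ ≈ 5.75×10⁻⁵ N·m

Dipole B is on the axis of dipole A, so B₁ there is axial: B₁ = (μ₀/4π)·2m₁/r³ along +x.
B₁ = 2(10⁻⁷)(0.158)/(0.0820)³ = 5.731×10⁻⁵ T.
τ = m₂ B₁ sinθ.
τ = (1.56)(5.731×10⁻⁵)·sin140° = 5.747×10⁻⁵ N·m.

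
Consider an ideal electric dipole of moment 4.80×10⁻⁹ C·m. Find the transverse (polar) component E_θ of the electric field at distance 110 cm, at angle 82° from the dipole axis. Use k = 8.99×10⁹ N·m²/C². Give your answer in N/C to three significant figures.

For a dipole, E_θ = (kp sinθ)/r³.
kp/r³ = (8.99×10⁹)(4.80×10⁻⁹)/(1.10)³ = 32.42 N/C.
E_θ = 32.42·sin82° = 32.11 N/C.

E_θ ≈ 32.1 N/C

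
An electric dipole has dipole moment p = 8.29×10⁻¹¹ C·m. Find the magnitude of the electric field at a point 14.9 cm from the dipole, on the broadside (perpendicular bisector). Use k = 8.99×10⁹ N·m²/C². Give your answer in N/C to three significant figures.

In the equatorial plane E = kp/r³.
E = (8.99×10⁹)(8.29×10⁻¹¹) / (0.149)³ = 225.3 N/C.

E ≈ 225 N/C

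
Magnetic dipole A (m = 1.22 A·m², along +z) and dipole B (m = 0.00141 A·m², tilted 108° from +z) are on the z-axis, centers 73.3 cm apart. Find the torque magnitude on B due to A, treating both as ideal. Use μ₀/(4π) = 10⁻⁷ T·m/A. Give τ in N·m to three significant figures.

Dipole B is on the axis of dipole A, so B₁ there is axial: B₁ = (μ₀/4π)·2m₁/r³ along +z.
B₁ = 2(10⁻⁷)(1.22)/(0.733)³ = 6.196×10⁻⁷ T.
τ = m₂ B₁ sinθ.
τ = (0.00141)(6.196×10⁻⁷)·sin108° = 8.308×10⁻¹⁰ N·m.

τ ≈ 8.31×10⁻¹⁰ N·m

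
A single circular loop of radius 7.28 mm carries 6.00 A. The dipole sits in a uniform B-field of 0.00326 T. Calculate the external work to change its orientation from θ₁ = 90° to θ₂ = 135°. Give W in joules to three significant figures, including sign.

W ≈ 2.30×10⁻⁶ J

Magnetic moment m = IA = Iπa² = (6.00)·π·(0.00728)² = 9.99×10⁻⁴ A·m².
W_ext = ΔU = −mB cosθ₂ + mB cosθ₁ = mB(cosθ₁ − cosθ₂).
W = (9.99×10⁻⁴)(0.00326)·(cos90° − cos135°) = (3.257×10⁻⁶)·(+0.7071) = 2.303×10⁻⁶ J.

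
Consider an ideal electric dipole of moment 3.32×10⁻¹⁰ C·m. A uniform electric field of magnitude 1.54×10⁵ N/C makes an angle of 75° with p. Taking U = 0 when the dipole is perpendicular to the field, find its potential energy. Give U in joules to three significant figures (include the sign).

U = −p·E = −pE cosθ.
U = −(3.32×10⁻¹⁰)(1.54×10⁵)·cos75° = -1.323×10⁻⁵ J.

U ≈ -1.32×10⁻⁵ J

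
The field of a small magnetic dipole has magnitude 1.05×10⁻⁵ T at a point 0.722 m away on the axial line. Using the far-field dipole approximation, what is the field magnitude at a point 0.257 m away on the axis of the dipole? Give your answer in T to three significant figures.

Dipole fields scale as 1/r³ in the far field; the geometry is the same at both points.
B₂ = B₁ · (r₁/r₂)³ = 1.05×10⁻⁵ · (0.722/0.257)³.
(r₁/r₂)³ = (2.809)³ = 22.17.
B₂ ≈ 2.328×10⁻⁴ T.

B ≈ 2.33×10⁻⁴ T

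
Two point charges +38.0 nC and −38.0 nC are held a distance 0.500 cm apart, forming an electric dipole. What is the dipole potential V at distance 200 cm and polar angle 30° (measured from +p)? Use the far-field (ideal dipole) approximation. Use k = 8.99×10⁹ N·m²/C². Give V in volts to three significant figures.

Dipole moment p = qd = (3.80×10⁻⁸ C)(0.00500 m) = 1.90×10⁻¹⁰ C·m.
The dipole potential is V = kp cosθ / r².
V = (8.99×10⁹)(1.90×10⁻¹⁰)·cos30° / (2.00)² = 0.3698 V.

V ≈ 0.370 V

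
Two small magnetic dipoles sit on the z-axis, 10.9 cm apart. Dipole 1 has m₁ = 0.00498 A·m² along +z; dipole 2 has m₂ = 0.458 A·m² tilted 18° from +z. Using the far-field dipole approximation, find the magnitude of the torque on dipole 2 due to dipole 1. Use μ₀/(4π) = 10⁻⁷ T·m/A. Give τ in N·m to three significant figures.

Dipole B is on the axis of dipole A, so B₁ there is axial: B₁ = (μ₀/4π)·2m₁/r³ along +z.
B₁ = 2(10⁻⁷)(0.00498)/(0.109)³ = 7.691×10⁻⁷ T.
τ = m₂ B₁ sinθ.
τ = (0.458)(7.691×10⁻⁷)·sin18° = 1.088×10⁻⁷ N·m.

τ ≈ 1.09×10⁻⁷ N·m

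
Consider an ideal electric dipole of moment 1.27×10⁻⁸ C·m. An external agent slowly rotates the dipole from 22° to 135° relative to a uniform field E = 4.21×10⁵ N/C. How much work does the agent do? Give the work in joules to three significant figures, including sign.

W ≈ 0.00874 J

W_ext = ΔU = U(θ₂) − U(θ₁) = −pE cosθ₂ − (−pE cosθ₁) = pE(cosθ₁ − cosθ₂).
W = (1.27×10⁻⁸)(4.21×10⁵)·(cos22° − cos135°) = (0.005347)·(+1.6343) = 0.008738 J.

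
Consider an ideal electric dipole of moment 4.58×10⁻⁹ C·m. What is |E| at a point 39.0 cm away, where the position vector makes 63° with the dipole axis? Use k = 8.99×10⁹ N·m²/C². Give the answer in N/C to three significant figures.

At angle θ the dipole field magnitude is E = (kp/r³)·√(1 + 3cos²θ).
kp/r³ = (8.99×10⁹)(4.58×10⁻⁹) / (0.390)³ = 694.1 N/C.
√(1 + 3cos²63°) = √(1 + 3·0.2061) = √1.6183 ≈ 1.2721.
E ≈ 694.1 × 1.272 = 883.0 N/C.

E ≈ 883 N/C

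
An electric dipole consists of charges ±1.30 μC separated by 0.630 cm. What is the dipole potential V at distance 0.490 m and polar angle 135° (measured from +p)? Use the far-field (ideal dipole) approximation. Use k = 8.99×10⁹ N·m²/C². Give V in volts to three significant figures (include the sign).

Dipole moment p = qd = (1.30×10⁻⁶ C)(0.00630 m) = 8.19×10⁻⁹ C·m.
The dipole potential is V = kp cosθ / r².
V = (8.99×10⁹)(8.19×10⁻⁹)·cos135° / (0.490)² = -216.8 V.

V ≈ -217 V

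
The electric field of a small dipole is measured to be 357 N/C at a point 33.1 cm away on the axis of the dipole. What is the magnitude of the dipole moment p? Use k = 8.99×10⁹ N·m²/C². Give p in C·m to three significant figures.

p ≈ 7.20×10⁻¹⁰ C·m

On axis E = 2kp/r³, so p = Er³/(2k).
p = (357)·(0.331)³ / (2·8.99×10⁹) = 7.200×10⁻¹⁰ C·m.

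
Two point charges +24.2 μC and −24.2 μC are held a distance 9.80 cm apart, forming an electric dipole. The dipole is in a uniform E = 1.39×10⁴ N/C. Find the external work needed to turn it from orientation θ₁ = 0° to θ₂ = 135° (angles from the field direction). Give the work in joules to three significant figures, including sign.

W ≈ 0.0563 J

Dipole moment p = qd = (2.42×10⁻⁵ C)(0.0980 m) = 2.372×10⁻⁶ C·m.
W_ext = ΔU = U(θ₂) − U(θ₁) = −pE cosθ₂ − (−pE cosθ₁) = pE(cosθ₁ − cosθ₂).
W = (2.372×10⁻⁶)(1.39×10⁴)·(cos0° − cos135°) = (0.03297)·(+1.7071) = 0.05628 J.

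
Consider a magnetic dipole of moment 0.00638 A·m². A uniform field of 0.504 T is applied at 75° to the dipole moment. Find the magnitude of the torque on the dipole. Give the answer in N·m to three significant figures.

Torque on a magnetic dipole: τ = mB sinθ.
τ = (0.00638)(0.504)·sin75° = 0.003106 N·m.

τ ≈ 0.00311 N·m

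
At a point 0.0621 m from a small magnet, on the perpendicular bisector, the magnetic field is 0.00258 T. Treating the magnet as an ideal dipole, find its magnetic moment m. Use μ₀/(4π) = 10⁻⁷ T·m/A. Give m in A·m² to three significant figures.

In the equatorial plane B = (μ₀/4π)·m/r³, so m = Br³·4π/(μ₀).
m = (0.00258)·(0.0621)³ / (10⁻⁷) = 6.179 A·m².

m ≈ 6.18 A·m²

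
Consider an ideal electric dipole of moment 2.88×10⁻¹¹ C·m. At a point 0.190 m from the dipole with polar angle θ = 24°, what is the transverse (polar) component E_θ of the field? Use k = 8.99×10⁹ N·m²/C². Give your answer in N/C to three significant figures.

For a dipole, E_θ = (kp sinθ)/r³.
kp/r³ = (8.99×10⁹)(2.88×10⁻¹¹)/(0.190)³ = 37.75 N/C.
E_θ = 37.75·sin24° = 15.35 N/C.

E_θ ≈ 15.4 N/C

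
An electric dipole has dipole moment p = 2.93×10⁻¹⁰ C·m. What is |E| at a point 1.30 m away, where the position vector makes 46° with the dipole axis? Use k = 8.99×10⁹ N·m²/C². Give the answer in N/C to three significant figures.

At angle θ the dipole field magnitude is E = (kp/r³)·√(1 + 3cos²θ).
kp/r³ = (8.99×10⁹)(2.93×10⁻¹⁰) / (1.30)³ = 1.199 N/C.
√(1 + 3cos²46°) = √(1 + 3·0.4826) = √2.4477 ≈ 1.5645.
E ≈ 1.199 × 1.564 = 1.876 N/C.

E ≈ 1.88 N/C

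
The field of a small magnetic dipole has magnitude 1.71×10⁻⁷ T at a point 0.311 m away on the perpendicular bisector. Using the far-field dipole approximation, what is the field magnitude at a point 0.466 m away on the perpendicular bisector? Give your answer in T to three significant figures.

B ≈ 5.08×10⁻⁸ T

Dipole fields scale as 1/r³ in the far field; the geometry is the same at both points.
B₂ = B₁ · (r₁/r₂)³ = 1.71×10⁻⁷ · (0.311/0.466)³.
(r₁/r₂)³ = (0.6674)³ = 0.2973.
B₂ ≈ 5.083×10⁻⁸ T.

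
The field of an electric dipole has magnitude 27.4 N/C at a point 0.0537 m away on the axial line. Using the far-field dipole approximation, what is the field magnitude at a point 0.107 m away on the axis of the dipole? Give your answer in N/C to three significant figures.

E ≈ 3.46 N/C

Dipole fields scale as 1/r³ in the far field; the geometry is the same at both points.
E₂ = E₁ · (r₁/r₂)³ = 27.4 · (0.0537/0.107)³.
(r₁/r₂)³ = (0.5019)³ = 0.1264.
E₂ ≈ 3.464 N/C.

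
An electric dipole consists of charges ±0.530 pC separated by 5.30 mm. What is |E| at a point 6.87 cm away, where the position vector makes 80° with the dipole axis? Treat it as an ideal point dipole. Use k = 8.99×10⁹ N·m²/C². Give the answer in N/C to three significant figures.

E ≈ 0.0813 N/C

Dipole moment p = qd = (5.30×10⁻¹³ C)(0.00530 m) = 2.809×10⁻¹⁵ C·m.
At angle θ the dipole field magnitude is E = (kp/r³)·√(1 + 3cos²θ).
kp/r³ = (8.99×10⁹)(2.809×10⁻¹⁵) / (0.0687)³ = 0.07788 N/C.
√(1 + 3cos²80°) = √(1 + 3·0.0302) = √1.0905 ≈ 1.0443.
E ≈ 0.07788 × 1.044 = 0.08133 N/C.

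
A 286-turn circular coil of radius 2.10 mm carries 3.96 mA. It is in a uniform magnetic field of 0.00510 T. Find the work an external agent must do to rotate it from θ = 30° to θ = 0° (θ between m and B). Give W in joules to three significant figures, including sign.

W ≈ -1.07×10⁻⁸ J

m = NIA = NIπa² = 286·(0.00396)·π·(0.00210)² = 1.569×10⁻⁵ A·m².
W_ext = ΔU = −mB cosθ₂ + mB cosθ₁ = mB(cosθ₁ − cosθ₂).
W = (1.569×10⁻⁵)(0.00510)·(cos30° − cos0°) = (8.002×10⁻⁸)·(-0.1340) = -1.072×10⁻⁸ J.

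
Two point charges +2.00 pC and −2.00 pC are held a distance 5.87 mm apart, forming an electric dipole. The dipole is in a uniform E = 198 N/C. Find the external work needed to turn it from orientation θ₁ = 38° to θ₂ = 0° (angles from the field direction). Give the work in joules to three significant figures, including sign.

W ≈ -4.93×10⁻¹³ J

Dipole moment p = qd = (2.00×10⁻¹² C)(0.00587 m) = 1.174×10⁻¹⁴ C·m.
W_ext = ΔU = U(θ₂) − U(θ₁) = −pE cosθ₂ − (−pE cosθ₁) = pE(cosθ₁ − cosθ₂).
W = (1.174×10⁻¹⁴)(198)·(cos38° − cos0°) = (2.325×10⁻¹²)·(-0.2120) = -4.928×10⁻¹³ J.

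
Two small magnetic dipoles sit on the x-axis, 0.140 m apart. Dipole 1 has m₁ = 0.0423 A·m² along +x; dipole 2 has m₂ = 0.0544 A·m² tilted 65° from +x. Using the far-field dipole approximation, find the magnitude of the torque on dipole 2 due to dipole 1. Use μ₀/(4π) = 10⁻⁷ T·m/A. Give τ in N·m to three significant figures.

Dipole B is on the axis of dipole A, so B₁ there is axial: B₁ = (μ₀/4π)·2m₁/r³ along +x.
B₁ = 2(10⁻⁷)(0.0423)/(0.140)³ = 3.083×10⁻⁶ T.
τ = m₂ B₁ sinθ.
τ = (0.0544)(3.083×10⁻⁶)·sin65° = 1.520×10⁻⁷ N·m.

τ ≈ 1.52×10⁻⁷ N·m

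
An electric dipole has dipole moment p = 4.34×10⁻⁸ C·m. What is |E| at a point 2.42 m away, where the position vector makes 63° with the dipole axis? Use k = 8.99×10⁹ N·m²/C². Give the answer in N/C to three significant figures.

E ≈ 35.0 N/C

At angle θ the dipole field magnitude is E = (kp/r³)·√(1 + 3cos²θ).
kp/r³ = (8.99×10⁹)(4.34×10⁻⁸) / (2.42)³ = 27.53 N/C.
√(1 + 3cos²63°) = √(1 + 3·0.2061) = √1.6183 ≈ 1.2721.
E ≈ 27.53 × 1.272 = 35.02 N/C.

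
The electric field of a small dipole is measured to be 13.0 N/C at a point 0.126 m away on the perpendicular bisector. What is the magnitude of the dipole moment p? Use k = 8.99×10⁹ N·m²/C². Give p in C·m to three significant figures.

p ≈ 2.89×10⁻¹² C·m

In the equatorial plane E = kp/r³, so p = Er³/(k).
p = (13.0)·(0.126)³ / (8.99×10⁹) = 2.893×10⁻¹² C·m.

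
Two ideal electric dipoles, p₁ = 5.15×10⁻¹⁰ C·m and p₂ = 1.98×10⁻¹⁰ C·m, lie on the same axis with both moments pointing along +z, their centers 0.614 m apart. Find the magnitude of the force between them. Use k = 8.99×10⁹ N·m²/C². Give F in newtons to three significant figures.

On-axis field of dipole 1 at distance r: E = 2kp₁/r³. Force on dipole 2 is F = p₂·dE/dr (gradient along axis).
dE/dr = −6kp₁/r⁴, so |F| = 6kp₁p₂/r⁴ (attractive for aligned moments).
F = 6(8.99×10⁹)(5.15×10⁻¹⁰)(1.98×10⁻¹⁰)/(0.614)⁴ = 3.870×10⁻⁸ N.

F ≈ 3.87×10⁻⁸ N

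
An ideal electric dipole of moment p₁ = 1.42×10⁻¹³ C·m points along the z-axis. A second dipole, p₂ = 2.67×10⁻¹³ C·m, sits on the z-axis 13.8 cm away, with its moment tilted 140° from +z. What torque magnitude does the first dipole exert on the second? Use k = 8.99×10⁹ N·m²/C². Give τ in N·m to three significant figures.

The second dipole sits on the axis of the first, so the field there is axial: E₁ = 2kp₁/r³ along +z.
E₁ = 2(8.99×10⁹)(1.42×10⁻¹³)/(0.138)³ = 0.9715 N/C.
Torque on the second dipole: τ = p₂ E₁ sinθ.
τ = (2.67×10⁻¹³)(0.9715)·sin140° = 1.667×10⁻¹³ N·m.

τ ≈ 1.67×10⁻¹³ N·m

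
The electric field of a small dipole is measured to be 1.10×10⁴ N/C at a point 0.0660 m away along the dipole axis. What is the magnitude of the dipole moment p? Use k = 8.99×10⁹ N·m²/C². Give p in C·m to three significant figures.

p ≈ 1.76×10⁻¹⁰ C·m

On axis E = 2kp/r³, so p = Er³/(2k).
p = (1.10×10⁴)·(0.0660)³ / (2·8.99×10⁹) = 1.759×10⁻¹⁰ C·m.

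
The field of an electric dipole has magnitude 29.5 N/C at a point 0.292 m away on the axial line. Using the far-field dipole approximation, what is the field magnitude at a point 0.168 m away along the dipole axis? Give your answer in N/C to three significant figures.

Dipole fields scale as 1/r³ in the far field; the geometry is the same at both points.
E₂ = E₁ · (r₁/r₂)³ = 29.5 · (0.292/0.168)³.
(r₁/r₂)³ = (1.738)³ = 5.251.
E₂ ≈ 154.9 N/C.

E ≈ 155 N/C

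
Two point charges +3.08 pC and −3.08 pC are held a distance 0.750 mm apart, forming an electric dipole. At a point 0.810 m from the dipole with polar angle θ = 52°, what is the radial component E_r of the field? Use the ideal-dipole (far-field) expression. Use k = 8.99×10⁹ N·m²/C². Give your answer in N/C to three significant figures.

Dipole moment p = qd = (3.08×10⁻¹² C)(7.50×10⁻⁴ m) = 2.31×10⁻¹⁵ C·m.
For a dipole, E_r = (2kp cosθ)/r³.
kp/r³ = (8.99×10⁹)(2.31×10⁻¹⁵)/(0.810)³ = 3.908×10⁻⁵ N/C.
E_r = 2·3.908×10⁻⁵·cos52° = 4.812×10⁻⁵ N/C.

E_r ≈ 4.81×10⁻⁵ N/C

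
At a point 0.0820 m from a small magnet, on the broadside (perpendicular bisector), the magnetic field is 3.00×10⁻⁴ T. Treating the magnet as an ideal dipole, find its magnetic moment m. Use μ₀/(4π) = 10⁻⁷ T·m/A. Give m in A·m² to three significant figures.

In the equatorial plane B = (μ₀/4π)·m/r³, so m = Br³·4π/(μ₀).
m = (3.00×10⁻⁴)·(0.0820)³ / (10⁻⁷) = 1.654 A·m².

m ≈ 1.65 A·m²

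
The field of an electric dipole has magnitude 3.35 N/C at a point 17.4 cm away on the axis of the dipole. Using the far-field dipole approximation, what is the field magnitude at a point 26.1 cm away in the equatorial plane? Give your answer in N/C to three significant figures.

Dipole fields scale as 1/r³ in the far field.
The axial field is twice the equatorial field at the same r, so the geometry factor is 1/2.
E₂ = E₁ · (1/2) · (r₁/r₂)³ = 3.35 · 0.5 · (17.4/26.1)³.
(r₁/r₂)³ = (0.6667)³ = 0.2963.
E₂ ≈ 0.4963 N/C.

E ≈ 0.496 N/C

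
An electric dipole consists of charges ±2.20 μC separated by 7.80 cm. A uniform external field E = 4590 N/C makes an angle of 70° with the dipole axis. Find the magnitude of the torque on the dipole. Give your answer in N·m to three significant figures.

Dipole moment p = qd = (2.20×10⁻⁶ C)(0.0780 m) = 1.716×10⁻⁷ C·m.
Torque on an electric dipole: τ = pE sinθ.
τ = (1.716×10⁻⁷)(4590)·sin70° = 7.401×10⁻⁴ N·m.

τ ≈ 7.40×10⁻⁴ N·m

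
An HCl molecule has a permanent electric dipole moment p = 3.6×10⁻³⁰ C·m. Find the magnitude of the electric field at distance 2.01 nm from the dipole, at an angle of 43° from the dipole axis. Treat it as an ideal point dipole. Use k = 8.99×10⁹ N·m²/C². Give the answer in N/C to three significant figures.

At angle θ the dipole field magnitude is E = (kp/r³)·√(1 + 3cos²θ).
kp/r³ = (8.99×10⁹)(3.60×10⁻³⁰) / (2.01×10⁻⁹)³ = 3.985×10⁶ N/C.
√(1 + 3cos²43°) = √(1 + 3·0.5349) = √2.6046 ≈ 1.6139.
E ≈ 3.985×10⁶ × 1.614 = 6.432×10⁶ N/C.

E ≈ 6.43×10⁶ N/C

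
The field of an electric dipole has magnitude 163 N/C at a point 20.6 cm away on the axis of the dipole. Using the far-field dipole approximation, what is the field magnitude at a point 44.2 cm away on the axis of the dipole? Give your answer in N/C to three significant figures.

Dipole fields scale as 1/r³ in the far field; the geometry is the same at both points.
E₂ = E₁ · (r₁/r₂)³ = 163 · (20.6/44.2)³.
(r₁/r₂)³ = (0.4661)³ = 0.1012.
E₂ ≈ 16.50 N/C.

E ≈ 16.5 N/C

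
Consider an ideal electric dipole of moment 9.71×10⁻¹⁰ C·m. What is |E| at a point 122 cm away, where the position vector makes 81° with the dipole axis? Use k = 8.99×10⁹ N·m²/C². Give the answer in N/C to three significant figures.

At angle θ the dipole field magnitude is E = (kp/r³)·√(1 + 3cos²θ).
kp/r³ = (8.99×10⁹)(9.71×10⁻¹⁰) / (1.22)³ = 4.807 N/C.
√(1 + 3cos²81°) = √(1 + 3·0.0245) = √1.0734 ≈ 1.0361.
E ≈ 4.807 × 1.036 = 4.981 N/C.

E ≈ 4.98 N/C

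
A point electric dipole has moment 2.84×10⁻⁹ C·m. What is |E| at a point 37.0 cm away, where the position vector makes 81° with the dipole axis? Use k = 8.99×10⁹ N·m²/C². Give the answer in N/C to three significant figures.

E ≈ 522 N/C

At angle θ the dipole field magnitude is E = (kp/r³)·√(1 + 3cos²θ).
kp/r³ = (8.99×10⁹)(2.84×10⁻⁹) / (0.370)³ = 504.0 N/C.
√(1 + 3cos²81°) = √(1 + 3·0.0245) = √1.0734 ≈ 1.0361.
E ≈ 504.0 × 1.036 = 522.2 N/C.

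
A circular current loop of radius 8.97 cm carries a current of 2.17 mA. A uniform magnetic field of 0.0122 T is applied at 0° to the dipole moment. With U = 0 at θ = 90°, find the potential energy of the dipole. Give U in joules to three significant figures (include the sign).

Magnetic moment m = IA = Iπa² = (0.00217)·π·(0.0897)² = 5.485×10⁻⁵ A·m².
U = −m·B = −mB cosθ.
U = −(5.485×10⁻⁵)(0.0122)·cos0° = -6.692×10⁻⁷ J.

U ≈ -6.69×10⁻⁷ J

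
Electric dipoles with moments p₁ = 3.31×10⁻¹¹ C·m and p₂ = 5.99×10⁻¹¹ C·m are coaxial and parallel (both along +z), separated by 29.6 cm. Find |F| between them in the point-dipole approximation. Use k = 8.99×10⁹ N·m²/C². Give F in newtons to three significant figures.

F ≈ 1.39×10⁻⁸ N

On-axis field of dipole 1 at distance r: E = 2kp₁/r³. Force on dipole 2 is F = p₂·dE/dr (gradient along axis).
dE/dr = −6kp₁/r⁴, so |F| = 6kp₁p₂/r⁴ (attractive for aligned moments).
F = 6(8.99×10⁹)(3.31×10⁻¹¹)(5.99×10⁻¹¹)/(0.296)⁴ = 1.393×10⁻⁸ N.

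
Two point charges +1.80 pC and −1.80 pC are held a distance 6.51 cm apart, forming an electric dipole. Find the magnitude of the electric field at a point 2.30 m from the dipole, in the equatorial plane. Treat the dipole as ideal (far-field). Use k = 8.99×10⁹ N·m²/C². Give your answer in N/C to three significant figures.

Dipole moment p = qd = (1.80×10⁻¹² C)(0.0651 m) = 1.172×10⁻¹³ C·m.
In the equatorial plane E = kp/r³.
E = (8.99×10⁹)(1.172×10⁻¹³) / (2.30)³ = 8.660×10⁻⁵ N/C.

E ≈ 8.66×10⁻⁵ N/C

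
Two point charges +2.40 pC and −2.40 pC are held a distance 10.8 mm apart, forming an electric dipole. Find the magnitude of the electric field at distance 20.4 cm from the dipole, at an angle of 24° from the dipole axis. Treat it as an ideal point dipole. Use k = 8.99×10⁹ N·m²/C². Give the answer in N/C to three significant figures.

E ≈ 0.0514 N/C

Dipole moment p = qd = (2.40×10⁻¹² C)(0.0108 m) = 2.592×10⁻¹⁴ C·m.
At angle θ the dipole field magnitude is E = (kp/r³)·√(1 + 3cos²θ).
kp/r³ = (8.99×10⁹)(2.592×10⁻¹⁴) / (0.204)³ = 0.02745 N/C.
√(1 + 3cos²24°) = √(1 + 3·0.8346) = √3.5037 ≈ 1.8718.
E ≈ 0.02745 × 1.872 = 0.05138 N/C.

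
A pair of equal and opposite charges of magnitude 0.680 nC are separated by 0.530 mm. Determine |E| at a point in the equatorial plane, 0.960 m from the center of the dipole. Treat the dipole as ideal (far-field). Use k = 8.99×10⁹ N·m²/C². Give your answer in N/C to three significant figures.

Dipole moment p = qd = (6.80×10⁻¹⁰ C)(5.30×10⁻⁴ m) = 3.604×10⁻¹³ C·m.
In the equatorial plane E = kp/r³.
E = (8.99×10⁹)(3.604×10⁻¹³) / (0.960)³ = 0.003662 N/C.

E ≈ 0.00366 N/C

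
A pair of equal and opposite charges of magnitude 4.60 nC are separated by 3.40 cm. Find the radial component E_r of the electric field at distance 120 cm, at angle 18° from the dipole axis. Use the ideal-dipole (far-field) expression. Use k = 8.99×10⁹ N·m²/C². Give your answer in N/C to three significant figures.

Dipole moment p = qd = (4.60×10⁻⁹ C)(0.0340 m) = 1.564×10⁻¹⁰ C·m.
For a dipole, E_r = (2kp cosθ)/r³.
kp/r³ = (8.99×10⁹)(1.564×10⁻¹⁰)/(1.20)³ = 0.8137 N/C.
E_r = 2·0.8137·cos18° = 1.548 N/C.

E_r ≈ 1.55 N/C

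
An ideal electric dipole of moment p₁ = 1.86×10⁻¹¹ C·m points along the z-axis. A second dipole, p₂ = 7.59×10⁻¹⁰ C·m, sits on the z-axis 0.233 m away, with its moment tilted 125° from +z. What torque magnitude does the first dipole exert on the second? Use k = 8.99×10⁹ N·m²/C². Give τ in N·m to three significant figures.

τ ≈ 1.64×10⁻⁸ N·m

The second dipole sits on the axis of the first, so the field there is axial: E₁ = 2kp₁/r³ along +z.
E₁ = 2(8.99×10⁹)(1.86×10⁻¹¹)/(0.233)³ = 26.44 N/C.
Torque on the second dipole: τ = p₂ E₁ sinθ.
τ = (7.59×10⁻¹⁰)(26.44)·sin125° = 1.644×10⁻⁸ N·m.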